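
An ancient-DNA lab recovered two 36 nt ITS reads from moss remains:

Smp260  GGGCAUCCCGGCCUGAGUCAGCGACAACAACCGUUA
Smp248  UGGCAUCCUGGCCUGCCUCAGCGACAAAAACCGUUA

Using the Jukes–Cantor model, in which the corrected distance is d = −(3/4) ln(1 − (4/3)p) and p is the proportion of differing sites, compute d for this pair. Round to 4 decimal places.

0.1536

Differing sites — 1:G/U; 9:C/U; 16:A/C; 17:G/C; 28:C/A.
p = 5/36 = 0.138889.
d = −0.75 · ln(1 − (4/3)·0.138889) = −0.75 · ln(0.814815) = −0.75 · (-0.204794) = 0.1536.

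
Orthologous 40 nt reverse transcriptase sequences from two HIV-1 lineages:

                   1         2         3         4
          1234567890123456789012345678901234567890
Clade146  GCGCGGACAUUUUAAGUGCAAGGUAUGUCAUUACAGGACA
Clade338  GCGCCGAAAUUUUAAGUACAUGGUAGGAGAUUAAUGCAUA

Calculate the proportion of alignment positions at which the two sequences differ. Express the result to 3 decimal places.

Differing sites — 5:G/C; 8:C/A; 18:G/A; 21:A/U; 26:U/G; 28:U/A; 29:C/G; 34:C/A; 35:A/U; 37:G/C; 39:C/U.
There are 11 differences over 40 sites, so p = 11/40 = 0.275.

0.275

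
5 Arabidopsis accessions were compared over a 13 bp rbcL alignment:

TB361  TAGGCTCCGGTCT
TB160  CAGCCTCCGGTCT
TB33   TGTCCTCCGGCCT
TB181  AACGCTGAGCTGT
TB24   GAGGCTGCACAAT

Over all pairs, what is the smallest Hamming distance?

2

Pairwise Hamming distances:
  TB361 vs TB160: 2
  TB361 vs TB33: 4
  TB361 vs TB181: 6
  TB361 vs TB24: 6
  TB160 vs TB33: 4
  TB160 vs TB181: 7
  TB160 vs TB24: 7
  TB33 vs TB181: 9
  TB33 vs TB24: 9
  TB181 vs TB24: 6
The smallest is 2, between TB361 and TB160.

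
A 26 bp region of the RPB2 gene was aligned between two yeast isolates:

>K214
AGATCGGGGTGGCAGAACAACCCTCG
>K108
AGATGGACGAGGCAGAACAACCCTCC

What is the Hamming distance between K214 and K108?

Mismatches occur at site 5 (C↔G), site 7 (G↔A), site 8 (G↔C), site 10 (T↔A), site 26 (G↔C).
That gives 5 mismatches out of 26 aligned sites, so the Hamming distance is 5.

5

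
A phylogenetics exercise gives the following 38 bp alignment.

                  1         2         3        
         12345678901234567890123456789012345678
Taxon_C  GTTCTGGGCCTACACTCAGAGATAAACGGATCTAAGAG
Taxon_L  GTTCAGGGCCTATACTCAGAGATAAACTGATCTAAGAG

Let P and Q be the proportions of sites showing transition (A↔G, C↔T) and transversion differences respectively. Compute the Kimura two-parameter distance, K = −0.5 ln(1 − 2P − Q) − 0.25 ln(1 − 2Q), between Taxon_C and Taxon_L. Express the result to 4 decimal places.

The sequences differ at positions 5 (T/A, transversion), 13 (C/T, transition), 28 (G/T, transversion).
Of the 3 differences, 1 transition and 2 transversions over 38 sites: P = 1/38 = 0.026316, Q = 2/38 = 0.052632.
d = −0.5·ln(0.894736) − 0.25·ln(0.894736) = −0.5·(-0.111227) − 0.25·(-0.111227) = 0.0834.

0.0834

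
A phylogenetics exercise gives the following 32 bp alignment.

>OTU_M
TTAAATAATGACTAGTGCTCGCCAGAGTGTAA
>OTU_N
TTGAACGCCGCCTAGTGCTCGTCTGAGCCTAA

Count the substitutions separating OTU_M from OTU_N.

Mismatches occur at site 3 (A→G), site 6 (T→C), site 7 (A→G), site 8 (A→C), site 9 (T→C), site 11 (A→C), site 22 (C→T), site 24 (A→T), site 28 (T→C), site 29 (G→C).
That gives 10 mismatches out of 32 aligned sites, so the Hamming distance is 10.

10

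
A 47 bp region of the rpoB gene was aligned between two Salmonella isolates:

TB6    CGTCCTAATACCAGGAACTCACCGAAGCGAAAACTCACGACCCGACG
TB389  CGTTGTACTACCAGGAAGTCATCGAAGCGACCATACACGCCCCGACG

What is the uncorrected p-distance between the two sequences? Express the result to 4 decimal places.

The sequences differ at positions 4 (C/T), 5 (C/G), 8 (A/C), 18 (C/G), 22 (C/T), 31 (A/C), 32 (A/C), 34 (C/T), 35 (T/A), 40 (A/C).
There are 10 differences over 47 sites, so p = 10/47 = 0.2128.

0.2128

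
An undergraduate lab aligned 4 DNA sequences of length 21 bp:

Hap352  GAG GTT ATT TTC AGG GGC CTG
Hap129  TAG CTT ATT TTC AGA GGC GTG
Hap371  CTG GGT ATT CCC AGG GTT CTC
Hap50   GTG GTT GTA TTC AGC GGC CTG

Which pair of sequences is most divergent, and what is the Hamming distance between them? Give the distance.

11

Pairwise Hamming distances:
  Hap352 vs Hap129: 4
  Hap352 vs Hap371: 8
  Hap352 vs Hap50: 4
  Hap129 vs Hap371: 11
  Hap129 vs Hap50: 7
  Hap371 vs Hap50: 10
The largest is 11, between Hap129 and Hap371.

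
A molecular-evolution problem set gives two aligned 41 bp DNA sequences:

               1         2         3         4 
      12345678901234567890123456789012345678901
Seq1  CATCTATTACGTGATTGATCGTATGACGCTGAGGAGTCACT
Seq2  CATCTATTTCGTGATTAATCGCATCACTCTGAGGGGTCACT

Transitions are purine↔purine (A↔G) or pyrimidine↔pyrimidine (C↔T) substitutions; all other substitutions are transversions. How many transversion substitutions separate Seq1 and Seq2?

3

The sequences differ at positions 9 (A/T, transversion), 17 (G/A, transition), 22 (T/C, transition), 25 (G/C, transversion), 28 (G/T, transversion), 35 (A/G, transition).
Of the 6 differences, 3 transitions and 3 transversions, so the answer is 3.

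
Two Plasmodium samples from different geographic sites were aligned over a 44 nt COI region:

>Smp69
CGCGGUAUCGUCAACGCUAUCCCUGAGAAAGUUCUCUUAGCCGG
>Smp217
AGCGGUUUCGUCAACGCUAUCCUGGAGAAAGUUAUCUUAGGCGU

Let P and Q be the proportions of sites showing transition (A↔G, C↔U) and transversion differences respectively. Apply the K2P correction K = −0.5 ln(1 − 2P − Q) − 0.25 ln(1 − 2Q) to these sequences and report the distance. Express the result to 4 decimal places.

The sequences differ at positions 1 (C/A, transversion), 7 (A/U, transversion), 23 (C/U, transition), 24 (U/G, transversion), 34 (C/A, transversion), 41 (C/G, transversion), 44 (G/U, transversion).
Of the 7 differences, 1 transition and 6 transversions over 44 sites: P = 1/44 = 0.022727, Q = 6/44 = 0.136364.
d = −0.5·ln(0.818182) − 0.25·ln(0.727272) = −0.5·(-0.200670) − 0.25·(-0.318455) = 0.1799.

0.1799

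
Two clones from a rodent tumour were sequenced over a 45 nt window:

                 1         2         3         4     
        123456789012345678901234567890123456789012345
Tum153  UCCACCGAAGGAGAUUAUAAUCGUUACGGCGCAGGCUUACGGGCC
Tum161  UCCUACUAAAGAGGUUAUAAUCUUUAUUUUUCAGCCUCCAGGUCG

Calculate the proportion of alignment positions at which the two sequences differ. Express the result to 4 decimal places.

0.3778

Mismatches occur at site 4 (A↔U), site 5 (C↔A), site 7 (G↔U), site 10 (G↔A), site 14 (A↔G), site 23 (G↔U), site 27 (C↔U), site 28 (G↔U), site 29 (G↔U), site 30 (C↔U), site 31 (G↔U), site 35 (G↔C), site 38 (U↔C), site 39 (A↔C), site 40 (C↔A), site 43 (G↔U), site 45 (C↔G).
There are 17 differences over 45 sites, so p = 17/45 = 0.3778.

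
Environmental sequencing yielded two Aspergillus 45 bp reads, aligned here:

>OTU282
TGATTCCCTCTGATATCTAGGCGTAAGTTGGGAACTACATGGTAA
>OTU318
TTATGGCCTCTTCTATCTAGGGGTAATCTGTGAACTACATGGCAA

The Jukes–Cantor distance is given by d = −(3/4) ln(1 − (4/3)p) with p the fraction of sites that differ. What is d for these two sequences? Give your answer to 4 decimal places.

0.2635

The sequences differ at positions 2 (G/T), 5 (T/G), 6 (C/G), 12 (G/T), 13 (A/C), 22 (C/G), 27 (G/T), 28 (T/C), 31 (G/T), 43 (T/C).
p = 10/45 = 0.222222.
d = −0.75 · ln(1 − (4/3)·0.222222) = −0.75 · ln(0.703704) = −0.75 · (-0.351397) = 0.2635.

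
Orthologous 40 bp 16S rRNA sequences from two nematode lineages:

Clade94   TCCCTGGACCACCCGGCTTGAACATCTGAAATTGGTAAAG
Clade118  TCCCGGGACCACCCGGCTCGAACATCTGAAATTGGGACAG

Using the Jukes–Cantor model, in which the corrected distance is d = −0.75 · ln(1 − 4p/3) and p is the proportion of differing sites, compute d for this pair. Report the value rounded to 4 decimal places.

The sequences differ at positions 5 (T/G), 19 (T/C), 36 (T/G), 38 (A/C).
p = 4/40 = 0.100000.
d = −0.75 · ln(1 − (4/3)·0.100000) = −0.75 · ln(0.866667) = −0.75 · (-0.143100) = 0.1073.

0.1073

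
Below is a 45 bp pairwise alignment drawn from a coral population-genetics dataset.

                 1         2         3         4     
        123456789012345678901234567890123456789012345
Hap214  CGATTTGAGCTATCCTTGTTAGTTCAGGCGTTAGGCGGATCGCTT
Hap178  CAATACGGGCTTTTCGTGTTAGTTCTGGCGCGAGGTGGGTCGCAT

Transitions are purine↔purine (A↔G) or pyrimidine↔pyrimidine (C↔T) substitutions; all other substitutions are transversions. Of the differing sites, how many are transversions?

Differing sites — 2:G/A (Ti); 5:T/A (Tv); 6:T/C (Ti); 8:A/G (Ti); 12:A/T (Tv); 14:C/T (Ti); 16:T/G (Tv); 26:A/T (Tv); 31:T/C (Ti); 32:T/G (Tv); 36:C/T (Ti); 39:A/G (Ti); 44:T/A (Tv).
Of the 13 differences, 7 transitions and 6 transversions, so the answer is 6.

6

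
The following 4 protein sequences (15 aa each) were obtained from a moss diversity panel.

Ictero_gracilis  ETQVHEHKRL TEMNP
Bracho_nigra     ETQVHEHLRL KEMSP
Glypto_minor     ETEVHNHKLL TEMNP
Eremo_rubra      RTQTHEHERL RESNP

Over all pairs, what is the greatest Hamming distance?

8

Pairwise Hamming distances:
  Ictero_gracilis vs Bracho_nigra: 3
  Ictero_gracilis vs Glypto_minor: 3
  Ictero_gracilis vs Eremo_rubra: 5
  Bracho_nigra vs Glypto_minor: 6
  Bracho_nigra vs Eremo_rubra: 6
  Glypto_minor vs Eremo_rubra: 8
The largest is 8, between Glypto_minor and Eremo_rubra.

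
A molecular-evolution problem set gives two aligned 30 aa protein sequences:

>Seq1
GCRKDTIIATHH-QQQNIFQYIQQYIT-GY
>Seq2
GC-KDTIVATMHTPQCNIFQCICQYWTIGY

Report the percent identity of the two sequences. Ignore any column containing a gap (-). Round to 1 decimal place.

Excluding the 3 gap columns leaves 27 comparable sites.
Mismatches occur at site 8 (I↔V), site 11 (H↔M), site 14 (Q↔P), site 16 (Q↔C), site 21 (Y↔C), site 23 (Q↔C), site 26 (I↔W).
20 of the 27 comparable sites match, so the percent identity is 20/27 × 100 = 74.1%.

74.1%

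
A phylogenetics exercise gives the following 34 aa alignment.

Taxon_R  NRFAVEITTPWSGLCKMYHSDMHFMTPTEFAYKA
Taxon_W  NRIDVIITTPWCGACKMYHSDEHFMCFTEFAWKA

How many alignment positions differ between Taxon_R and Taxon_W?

9

Mismatches occur at site 3 (F↔I), site 4 (A↔D), site 6 (E↔I), site 12 (S↔C), site 14 (L↔A), site 22 (M↔E), site 26 (T↔C), site 27 (P↔F), site 32 (Y↔W).
That gives 9 mismatches out of 34 aligned sites, so the Hamming distance is 9.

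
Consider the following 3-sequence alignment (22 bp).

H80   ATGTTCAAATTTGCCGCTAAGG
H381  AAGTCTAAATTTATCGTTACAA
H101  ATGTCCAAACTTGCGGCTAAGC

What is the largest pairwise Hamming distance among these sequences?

Pairwise Hamming distances:
  H80 vs H381: 9
  H80 vs H101: 4
  H381 vs H101: 10
The largest is 10, between H381 and H101.

10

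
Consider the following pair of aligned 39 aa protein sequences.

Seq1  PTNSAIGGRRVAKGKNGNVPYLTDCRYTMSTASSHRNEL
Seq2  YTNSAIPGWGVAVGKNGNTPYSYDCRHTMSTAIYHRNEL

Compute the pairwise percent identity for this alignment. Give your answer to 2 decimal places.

Differing sites — 1:P/Y; 7:G/P; 9:R/W; 10:R/G; 13:K/V; 19:V/T; 22:L/S; 23:T/Y; 27:Y/H; 33:S/I; 34:S/Y.
28 of the 39 sites match, so the percent identity is 28/39 × 100 = 71.79%.

71.79%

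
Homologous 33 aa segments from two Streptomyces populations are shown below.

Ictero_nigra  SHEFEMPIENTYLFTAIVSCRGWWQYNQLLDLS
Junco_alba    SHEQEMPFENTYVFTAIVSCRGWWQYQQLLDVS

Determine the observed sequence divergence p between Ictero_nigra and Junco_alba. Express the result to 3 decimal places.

0.152

The sequences differ at positions 4 (F/Q), 8 (I/F), 13 (L/V), 27 (N/Q), 32 (L/V).
There are 5 differences over 33 sites, so p = 5/33 = 0.152.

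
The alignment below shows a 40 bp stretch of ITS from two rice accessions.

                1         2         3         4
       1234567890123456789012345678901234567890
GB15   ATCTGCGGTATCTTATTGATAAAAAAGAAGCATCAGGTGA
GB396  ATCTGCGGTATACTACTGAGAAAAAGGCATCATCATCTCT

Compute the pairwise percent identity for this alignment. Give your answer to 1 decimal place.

72.5%

Differing sites — 12:C/A; 13:T/C; 16:T/C; 20:T/G; 26:A/G; 28:A/C; 30:G/T; 36:G/T; 37:G/C; 39:G/C; 40:A/T.
29 of the 40 sites match, so the percent identity is 29/40 × 100 = 72.5%.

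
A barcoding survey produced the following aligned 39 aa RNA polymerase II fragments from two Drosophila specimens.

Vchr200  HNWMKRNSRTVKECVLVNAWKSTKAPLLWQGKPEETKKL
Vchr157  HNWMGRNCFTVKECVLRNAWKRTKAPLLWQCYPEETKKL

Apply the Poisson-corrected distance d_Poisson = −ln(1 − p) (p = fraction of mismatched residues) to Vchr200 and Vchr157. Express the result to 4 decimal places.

The sequences differ at positions 5 (K/G), 8 (S/C), 9 (R/F), 17 (V/R), 22 (S/R), 31 (G/C), 32 (K/Y).
p = 7/39 = 0.179487.
d = −ln(1 − 0.179487) = −ln(0.820513) = 0.1978.

0.1978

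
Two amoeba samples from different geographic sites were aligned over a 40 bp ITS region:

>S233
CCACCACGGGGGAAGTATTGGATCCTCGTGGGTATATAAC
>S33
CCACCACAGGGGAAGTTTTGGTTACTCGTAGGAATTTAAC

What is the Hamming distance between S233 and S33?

Mismatches occur at site 8 (G/A), site 17 (A/T), site 22 (A/T), site 24 (C/A), site 30 (G/A), site 33 (T/A), site 36 (A/T).
That gives 7 mismatches out of 40 aligned sites, so the Hamming distance is 7.

7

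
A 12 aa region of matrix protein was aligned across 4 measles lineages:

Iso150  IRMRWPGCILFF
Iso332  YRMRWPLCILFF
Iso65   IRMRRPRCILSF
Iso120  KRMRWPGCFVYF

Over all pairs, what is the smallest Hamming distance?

2

Pairwise Hamming distances:
  Iso150 vs Iso332: 2
  Iso150 vs Iso65: 3
  Iso150 vs Iso120: 4
  Iso332 vs Iso65: 4
  Iso332 vs Iso120: 5
  Iso65 vs Iso120: 6
The smallest is 2, between Iso150 and Iso332.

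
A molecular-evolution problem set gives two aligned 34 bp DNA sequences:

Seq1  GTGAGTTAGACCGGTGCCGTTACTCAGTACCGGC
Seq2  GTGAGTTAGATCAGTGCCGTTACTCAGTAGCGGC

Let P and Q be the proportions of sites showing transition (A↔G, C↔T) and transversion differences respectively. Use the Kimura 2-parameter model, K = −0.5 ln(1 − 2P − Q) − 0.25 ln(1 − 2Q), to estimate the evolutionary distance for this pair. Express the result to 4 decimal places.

Differing sites — 11:C/T (Ti); 13:G/A (Ti); 30:C/G (Tv).
Of the 3 differences, 2 transitions and 1 transversion over 34 sites: P = 2/34 = 0.058824, Q = 1/34 = 0.029412.
d = −0.5·ln(0.852940) − 0.25·ln(0.941176) = −0.5·(-0.159066) − 0.25·(-0.060625) = 0.0947.

0.0947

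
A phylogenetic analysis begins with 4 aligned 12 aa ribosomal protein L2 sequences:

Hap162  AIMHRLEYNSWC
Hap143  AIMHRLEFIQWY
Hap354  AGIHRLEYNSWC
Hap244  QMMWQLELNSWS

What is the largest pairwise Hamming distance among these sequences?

Pairwise Hamming distances:
  Hap162 vs Hap143: 4
  Hap162 vs Hap354: 2
  Hap162 vs Hap244: 6
  Hap143 vs Hap354: 6
  Hap143 vs Hap244: 8
  Hap354 vs Hap244: 7
The largest is 8, between Hap143 and Hap244.

8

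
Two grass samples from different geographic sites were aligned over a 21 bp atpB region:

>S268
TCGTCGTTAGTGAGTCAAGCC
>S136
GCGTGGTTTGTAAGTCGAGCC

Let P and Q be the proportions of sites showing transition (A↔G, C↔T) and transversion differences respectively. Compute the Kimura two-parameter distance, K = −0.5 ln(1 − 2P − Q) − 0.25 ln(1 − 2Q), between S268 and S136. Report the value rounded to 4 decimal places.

Mismatches occur at site 1 (T/G, transversion), site 5 (C/G, transversion), site 9 (A/T, transversion), site 12 (G/A, transition), site 17 (A/G, transition).
Of the 5 differences, 2 transitions and 3 transversions over 21 sites: P = 2/21 = 0.095238, Q = 3/21 = 0.142857.
d = −0.5·ln(0.666667) − 0.25·ln(0.714286) = −0.5·(-0.405465) − 0.25·(-0.336472) = 0.2869.

0.2869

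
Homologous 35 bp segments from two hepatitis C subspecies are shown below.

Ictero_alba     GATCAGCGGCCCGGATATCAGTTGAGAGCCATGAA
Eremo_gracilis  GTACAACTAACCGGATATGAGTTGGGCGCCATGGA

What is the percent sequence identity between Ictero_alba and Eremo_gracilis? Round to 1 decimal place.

The sequences differ at positions 2 (A/T), 3 (T/A), 6 (G/A), 8 (G/T), 9 (G/A), 10 (C/A), 19 (C/G), 25 (A/G), 27 (A/C), 34 (A/G).
25 of the 35 sites match, so the percent identity is 25/35 × 100 = 71.4%.

71.4%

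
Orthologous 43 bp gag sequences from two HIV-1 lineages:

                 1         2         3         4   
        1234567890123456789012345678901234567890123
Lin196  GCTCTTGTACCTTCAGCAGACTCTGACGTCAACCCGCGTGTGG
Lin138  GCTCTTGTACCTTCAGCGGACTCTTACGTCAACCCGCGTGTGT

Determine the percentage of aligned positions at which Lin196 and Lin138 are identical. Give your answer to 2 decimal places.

Mismatches occur at site 18 (A→G), site 25 (G→T), site 43 (G→T).
40 of the 43 sites match, so the percent identity is 40/43 × 100 = 93.02%.

93.02%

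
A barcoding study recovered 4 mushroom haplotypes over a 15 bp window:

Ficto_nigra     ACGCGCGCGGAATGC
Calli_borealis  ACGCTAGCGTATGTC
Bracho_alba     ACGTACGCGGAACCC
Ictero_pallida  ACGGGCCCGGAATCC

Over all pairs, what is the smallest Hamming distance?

3

Pairwise Hamming distances:
  Ficto_nigra vs Calli_borealis: 6
  Ficto_nigra vs Bracho_alba: 4
  Ficto_nigra vs Ictero_pallida: 3
  Calli_borealis vs Bracho_alba: 7
  Calli_borealis vs Ictero_pallida: 8
  Bracho_alba vs Ictero_pallida: 4
The smallest is 3, between Ficto_nigra and Ictero_pallida.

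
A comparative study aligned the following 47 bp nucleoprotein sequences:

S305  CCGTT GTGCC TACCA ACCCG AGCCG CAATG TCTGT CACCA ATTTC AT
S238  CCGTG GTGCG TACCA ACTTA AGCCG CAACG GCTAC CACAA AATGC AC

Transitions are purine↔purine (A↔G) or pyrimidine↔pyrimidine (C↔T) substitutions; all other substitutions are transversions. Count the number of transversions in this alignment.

Mismatches occur at site 5 (T↔G, transversion), site 10 (C↔G, transversion), site 18 (C↔T, transition), site 19 (C↔T, transition), site 20 (G↔A, transition), site 29 (T↔C, transition), site 31 (T↔G, transversion), site 34 (G↔A, transition), site 35 (T↔C, transition), site 39 (C↔A, transversion), site 42 (T↔A, transversion), site 44 (T↔G, transversion), site 47 (T↔C, transition).
Of the 13 differences, 7 transitions and 6 transversions, so the answer is 6.

6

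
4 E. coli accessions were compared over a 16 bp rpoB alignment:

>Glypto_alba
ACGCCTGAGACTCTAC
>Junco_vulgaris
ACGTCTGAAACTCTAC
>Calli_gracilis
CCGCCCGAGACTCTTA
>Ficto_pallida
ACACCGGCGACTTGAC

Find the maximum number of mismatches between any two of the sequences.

8

Pairwise Hamming distances:
  Glypto_alba vs Junco_vulgaris: 2
  Glypto_alba vs Calli_gracilis: 4
  Glypto_alba vs Ficto_pallida: 5
  Junco_vulgaris vs Calli_gracilis: 6
  Junco_vulgaris vs Ficto_pallida: 7
  Calli_gracilis vs Ficto_pallida: 8
The largest is 8, between Calli_gracilis and Ficto_pallida.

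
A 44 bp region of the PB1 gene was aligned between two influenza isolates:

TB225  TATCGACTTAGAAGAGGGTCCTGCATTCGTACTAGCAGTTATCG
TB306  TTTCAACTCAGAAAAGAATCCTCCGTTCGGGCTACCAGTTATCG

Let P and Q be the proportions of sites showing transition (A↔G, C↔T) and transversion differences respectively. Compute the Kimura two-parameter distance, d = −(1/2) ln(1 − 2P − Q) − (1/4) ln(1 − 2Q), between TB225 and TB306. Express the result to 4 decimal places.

Differing sites — 2:A/T (Tv); 5:G/A (Ti); 9:T/C (Ti); 14:G/A (Ti); 17:G/A (Ti); 18:G/A (Ti); 23:G/C (Tv); 25:A/G (Ti); 30:T/G (Tv); 31:A/G (Ti); 35:G/C (Tv).
Of the 11 differences, 7 transitions and 4 transversions over 44 sites: P = 7/44 = 0.159091, Q = 4/44 = 0.090909.
d = −0.5·ln(0.590909) − 0.25·ln(0.818182) = −0.5·(-0.526093) − 0.25·(-0.200670) = 0.3132.

0.3132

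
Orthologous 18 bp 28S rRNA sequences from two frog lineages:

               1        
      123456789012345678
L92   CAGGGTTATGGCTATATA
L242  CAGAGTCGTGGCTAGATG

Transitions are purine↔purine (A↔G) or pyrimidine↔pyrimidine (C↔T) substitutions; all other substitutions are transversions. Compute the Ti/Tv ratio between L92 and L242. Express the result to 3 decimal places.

The sequences differ at positions 4 (G/A, transition), 7 (T/C, transition), 8 (A/G, transition), 15 (T/G, transversion), 18 (A/G, transition).
Of the 5 differences, 4 transitions and 1 transversion, so Ti/Tv = 4/1 = 4.000.

4.000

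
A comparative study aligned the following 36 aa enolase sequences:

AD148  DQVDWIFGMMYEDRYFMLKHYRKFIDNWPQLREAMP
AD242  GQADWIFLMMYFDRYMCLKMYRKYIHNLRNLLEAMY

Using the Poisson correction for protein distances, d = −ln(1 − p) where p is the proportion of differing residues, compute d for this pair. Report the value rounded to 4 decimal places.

Mismatches occur at site 1 (D↔G), site 3 (V↔A), site 8 (G↔L), site 12 (E↔F), site 16 (F↔M), site 17 (M↔C), site 20 (H↔M), site 24 (F↔Y), site 26 (D↔H), site 28 (W↔L), site 29 (P↔R), site 30 (Q↔N), site 32 (R↔L), site 36 (P↔Y).
p = 14/36 = 0.388889.
d = −ln(1 − 0.388889) = −ln(0.611111) = 0.4925.

0.4925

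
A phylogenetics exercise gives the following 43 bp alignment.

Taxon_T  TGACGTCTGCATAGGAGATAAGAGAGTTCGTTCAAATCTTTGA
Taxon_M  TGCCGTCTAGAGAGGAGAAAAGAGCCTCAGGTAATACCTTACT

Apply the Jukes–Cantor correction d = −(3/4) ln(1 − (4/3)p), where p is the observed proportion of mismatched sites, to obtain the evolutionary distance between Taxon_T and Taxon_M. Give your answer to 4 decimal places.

Differing sites — 3:A/C; 9:G/A; 10:C/G; 12:T/G; 19:T/A; 25:A/C; 26:G/C; 28:T/C; 29:C/A; 31:T/G; 33:C/A; 35:A/T; 37:T/C; 41:T/A; 42:G/C; 43:A/T.
p = 16/43 = 0.372093.
d = −0.75 · ln(1 − (4/3)·0.372093) = −0.75 · ln(0.503876) = −0.75 · (-0.685425) = 0.5141.

0.5141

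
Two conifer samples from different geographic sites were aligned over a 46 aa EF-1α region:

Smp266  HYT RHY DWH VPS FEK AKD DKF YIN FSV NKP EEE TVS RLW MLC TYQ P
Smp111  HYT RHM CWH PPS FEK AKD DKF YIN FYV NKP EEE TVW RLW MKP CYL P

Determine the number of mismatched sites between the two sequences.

9

Mismatches occur at site 6 (Y↔M), site 7 (D↔C), site 10 (V↔P), site 26 (S↔Y), site 36 (S↔W), site 41 (L↔K), site 42 (C↔P), site 43 (T↔C), site 45 (Q↔L).
That gives 9 mismatches out of 46 aligned sites, so the Hamming distance is 9.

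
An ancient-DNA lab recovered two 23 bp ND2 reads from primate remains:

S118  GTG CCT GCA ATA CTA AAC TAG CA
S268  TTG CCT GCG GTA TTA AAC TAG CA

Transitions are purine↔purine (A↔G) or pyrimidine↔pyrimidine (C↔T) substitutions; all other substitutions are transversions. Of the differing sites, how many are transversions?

Differing sites — 1:G/T (Tv); 9:A/G (Ti); 10:A/G (Ti); 13:C/T (Ti).
Of the 4 differences, 3 transitions and 1 transversion, so the answer is 1.

1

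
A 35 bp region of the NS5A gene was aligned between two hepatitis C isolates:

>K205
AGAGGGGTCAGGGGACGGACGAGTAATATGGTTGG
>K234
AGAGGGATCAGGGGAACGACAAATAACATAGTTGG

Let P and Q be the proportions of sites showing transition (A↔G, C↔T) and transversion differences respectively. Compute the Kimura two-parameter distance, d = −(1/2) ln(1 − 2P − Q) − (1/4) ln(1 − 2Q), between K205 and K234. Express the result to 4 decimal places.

0.2403

Differing sites — 7:G/A (Ti); 16:C/A (Tv); 17:G/C (Tv); 21:G/A (Ti); 23:G/A (Ti); 27:T/C (Ti); 30:G/A (Ti).
Of the 7 differences, 5 transitions and 2 transversions over 35 sites: P = 5/35 = 0.142857, Q = 2/35 = 0.057143.
d = −0.5·ln(0.657143) − 0.25·ln(0.885714) = −0.5·(-0.419854) − 0.25·(-0.121361) = 0.2403.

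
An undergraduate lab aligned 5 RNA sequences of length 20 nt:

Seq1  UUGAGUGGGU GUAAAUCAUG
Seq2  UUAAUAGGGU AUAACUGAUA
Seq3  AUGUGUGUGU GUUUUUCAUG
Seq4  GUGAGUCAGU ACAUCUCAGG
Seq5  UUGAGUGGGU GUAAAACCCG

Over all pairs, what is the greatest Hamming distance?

Pairwise Hamming distances:
  Seq1 vs Seq2: 7
  Seq1 vs Seq3: 6
  Seq1 vs Seq4: 8
  Seq1 vs Seq5: 3
  Seq2 vs Seq3: 12
  Seq2 vs Seq4: 11
  Seq2 vs Seq5: 10
  Seq3 vs Seq4: 9
  Seq3 vs Seq5: 9
  Seq4 vs Seq5: 10
The largest is 12, between Seq2 and Seq3.

12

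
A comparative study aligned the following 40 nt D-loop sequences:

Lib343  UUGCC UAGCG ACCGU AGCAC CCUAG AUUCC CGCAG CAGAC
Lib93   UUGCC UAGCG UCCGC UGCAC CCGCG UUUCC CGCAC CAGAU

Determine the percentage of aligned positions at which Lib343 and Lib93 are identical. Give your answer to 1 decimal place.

80.0%

Mismatches occur at site 11 (A→U), site 15 (U→C), site 16 (A→U), site 23 (U→G), site 24 (A→C), site 26 (A→U), site 35 (G→C), site 40 (C→U).
32 of the 40 sites match, so the percent identity is 32/40 × 100 = 80.0%.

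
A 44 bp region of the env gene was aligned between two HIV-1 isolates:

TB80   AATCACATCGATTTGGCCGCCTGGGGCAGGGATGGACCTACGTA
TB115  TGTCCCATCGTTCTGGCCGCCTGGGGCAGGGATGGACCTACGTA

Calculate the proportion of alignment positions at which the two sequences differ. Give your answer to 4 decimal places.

0.1136

Mismatches occur at site 1 (A↔T), site 2 (A↔G), site 5 (A↔C), site 11 (A↔T), site 13 (T↔C).
There are 5 differences over 44 sites, so p = 5/44 = 0.1136.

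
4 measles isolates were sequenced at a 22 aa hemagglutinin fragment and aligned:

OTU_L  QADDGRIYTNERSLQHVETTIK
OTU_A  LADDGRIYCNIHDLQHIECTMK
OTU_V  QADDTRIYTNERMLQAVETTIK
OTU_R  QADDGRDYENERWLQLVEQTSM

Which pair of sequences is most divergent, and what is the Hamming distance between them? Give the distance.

11

Pairwise Hamming distances:
  OTU_L vs OTU_A: 8
  OTU_L vs OTU_V: 3
  OTU_L vs OTU_R: 7
  OTU_A vs OTU_V: 10
  OTU_A vs OTU_R: 11
  OTU_V vs OTU_R: 8
The largest is 11, between OTU_A and OTU_R.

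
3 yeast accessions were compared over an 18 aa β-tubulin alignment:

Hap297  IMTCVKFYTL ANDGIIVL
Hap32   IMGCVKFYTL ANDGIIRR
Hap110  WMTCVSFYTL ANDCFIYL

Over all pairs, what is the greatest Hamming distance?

7

Pairwise Hamming distances:
  Hap297 vs Hap32: 3
  Hap297 vs Hap110: 5
  Hap32 vs Hap110: 7
The largest is 7, between Hap32 and Hap110.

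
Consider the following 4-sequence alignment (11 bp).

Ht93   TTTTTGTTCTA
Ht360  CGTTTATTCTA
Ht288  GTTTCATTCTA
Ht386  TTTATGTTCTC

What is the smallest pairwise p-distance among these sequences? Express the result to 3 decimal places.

Pairwise Hamming distances:
  Ht93 vs Ht360: 3
  Ht93 vs Ht288: 3
  Ht93 vs Ht386: 2
  Ht360 vs Ht288: 3
  Ht360 vs Ht386: 5
  Ht288 vs Ht386: 5
The smallest is 2 mismatches, between Ht93 and Ht386; p = 2/11 = 0.182.

0.182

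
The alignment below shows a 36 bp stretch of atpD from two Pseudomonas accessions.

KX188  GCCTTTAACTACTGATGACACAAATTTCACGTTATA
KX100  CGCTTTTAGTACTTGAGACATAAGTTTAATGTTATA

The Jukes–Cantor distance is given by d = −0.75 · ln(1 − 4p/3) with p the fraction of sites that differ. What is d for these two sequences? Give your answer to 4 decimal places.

The sequences differ at positions 1 (G/C), 2 (C/G), 7 (A/T), 9 (C/G), 14 (G/T), 15 (A/G), 16 (T/A), 21 (C/T), 24 (A/G), 28 (C/A), 30 (C/T).
p = 11/36 = 0.305556.
d = −0.75 · ln(1 − (4/3)·0.305556) = −0.75 · ln(0.592592) = −0.75 · (-0.523249) = 0.3924.

0.3924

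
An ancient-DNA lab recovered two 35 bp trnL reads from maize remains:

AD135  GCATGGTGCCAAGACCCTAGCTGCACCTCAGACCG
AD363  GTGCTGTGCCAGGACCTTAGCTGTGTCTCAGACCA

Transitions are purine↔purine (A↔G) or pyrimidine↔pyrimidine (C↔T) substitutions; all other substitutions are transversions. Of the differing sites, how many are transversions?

1

The sequences differ at positions 2 (C/T, transition), 3 (A/G, transition), 4 (T/C, transition), 5 (G/T, transversion), 12 (A/G, transition), 17 (C/T, transition), 24 (C/T, transition), 25 (A/G, transition), 26 (C/T, transition), 35 (G/A, transition).
Of the 10 differences, 9 transitions and 1 transversion, so the answer is 1.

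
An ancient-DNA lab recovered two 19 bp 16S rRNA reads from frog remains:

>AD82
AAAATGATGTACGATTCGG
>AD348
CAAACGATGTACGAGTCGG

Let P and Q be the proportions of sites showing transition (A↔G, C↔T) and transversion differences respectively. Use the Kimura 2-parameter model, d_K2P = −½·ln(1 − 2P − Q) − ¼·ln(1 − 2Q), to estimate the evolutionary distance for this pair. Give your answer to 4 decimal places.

0.1773

The sequences differ at positions 1 (A/C, transversion), 5 (T/C, transition), 15 (T/G, transversion).
Of the 3 differences, 1 transition and 2 transversions over 19 sites: P = 1/19 = 0.052632, Q = 2/19 = 0.105263.
d = −0.5·ln(0.789473) − 0.25·ln(0.789474) = −0.5·(-0.236390) − 0.25·(-0.236388) = 0.1773.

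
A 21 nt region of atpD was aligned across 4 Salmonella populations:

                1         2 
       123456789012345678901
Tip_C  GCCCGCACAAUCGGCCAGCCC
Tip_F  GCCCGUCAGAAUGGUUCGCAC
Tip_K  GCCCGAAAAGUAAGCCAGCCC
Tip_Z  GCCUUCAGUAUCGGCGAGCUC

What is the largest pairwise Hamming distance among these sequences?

Pairwise Hamming distances:
  Tip_C vs Tip_F: 10
  Tip_C vs Tip_K: 5
  Tip_C vs Tip_Z: 6
  Tip_F vs Tip_K: 11
  Tip_F vs Tip_Z: 12
  Tip_K vs Tip_Z: 10
The largest is 12, between Tip_F and Tip_Z.

12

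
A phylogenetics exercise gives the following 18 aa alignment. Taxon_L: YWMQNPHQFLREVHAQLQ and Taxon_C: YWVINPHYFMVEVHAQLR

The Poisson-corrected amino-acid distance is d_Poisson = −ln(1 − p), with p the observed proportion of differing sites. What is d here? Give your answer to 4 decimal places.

0.4055

Mismatches occur at site 3 (M/V), site 4 (Q/I), site 8 (Q/Y), site 10 (L/M), site 11 (R/V), site 18 (Q/R).
p = 6/18 = 0.333333.
d = −ln(1 − 0.333333) = −ln(0.666667) = 0.4055.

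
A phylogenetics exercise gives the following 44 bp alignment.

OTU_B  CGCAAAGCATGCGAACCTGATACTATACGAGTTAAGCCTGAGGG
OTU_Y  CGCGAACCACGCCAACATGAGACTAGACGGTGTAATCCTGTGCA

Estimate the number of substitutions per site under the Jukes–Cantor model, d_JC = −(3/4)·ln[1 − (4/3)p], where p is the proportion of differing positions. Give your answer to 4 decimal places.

0.4141

Differing sites — 4:A/G; 7:G/C; 10:T/C; 13:G/C; 17:C/A; 21:T/G; 26:T/G; 30:A/G; 31:G/T; 32:T/G; 36:G/T; 41:A/T; 43:G/C; 44:G/A.
p = 14/44 = 0.318182.
d = −0.75 · ln(1 − (4/3)·0.318182) = −0.75 · ln(0.575757) = −0.75 · (-0.552070) = 0.4141.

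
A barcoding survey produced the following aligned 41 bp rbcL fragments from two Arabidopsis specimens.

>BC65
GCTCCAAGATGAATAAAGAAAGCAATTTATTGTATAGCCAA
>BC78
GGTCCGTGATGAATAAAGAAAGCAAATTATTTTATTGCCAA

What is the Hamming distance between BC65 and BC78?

Mismatches occur at site 2 (C→G), site 6 (A→G), site 7 (A→T), site 26 (T→A), site 32 (G→T), site 36 (A→T).
That gives 6 mismatches out of 41 aligned sites, so the Hamming distance is 6.

6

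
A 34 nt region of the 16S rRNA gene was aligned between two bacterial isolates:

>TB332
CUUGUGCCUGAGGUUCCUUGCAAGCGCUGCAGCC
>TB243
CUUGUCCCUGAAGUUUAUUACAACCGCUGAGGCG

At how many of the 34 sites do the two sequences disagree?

The sequences differ at positions 6 (G/C), 12 (G/A), 16 (C/U), 17 (C/A), 20 (G/A), 24 (G/C), 30 (C/A), 31 (A/G), 34 (C/G).
That gives 9 mismatches out of 34 aligned sites, so the Hamming distance is 9.

9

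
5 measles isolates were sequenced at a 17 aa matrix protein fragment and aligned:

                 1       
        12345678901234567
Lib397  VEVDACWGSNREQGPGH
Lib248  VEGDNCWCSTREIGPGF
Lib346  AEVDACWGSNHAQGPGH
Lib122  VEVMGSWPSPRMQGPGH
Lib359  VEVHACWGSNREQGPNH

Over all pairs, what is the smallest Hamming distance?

Pairwise Hamming distances:
  Lib397 vs Lib248: 6
  Lib397 vs Lib346: 3
  Lib397 vs Lib122: 6
  Lib397 vs Lib359: 2
  Lib248 vs Lib346: 9
  Lib248 vs Lib122: 9
  Lib248 vs Lib359: 8
  Lib346 vs Lib122: 8
  Lib346 vs Lib359: 5
  Lib122 vs Lib359: 7
The smallest is 2, between Lib397 and Lib359.

2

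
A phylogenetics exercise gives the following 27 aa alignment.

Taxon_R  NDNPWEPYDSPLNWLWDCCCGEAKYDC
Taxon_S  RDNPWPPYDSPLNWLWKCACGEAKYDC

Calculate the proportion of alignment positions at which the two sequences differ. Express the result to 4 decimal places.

Mismatches occur at site 1 (N↔R), site 6 (E↔P), site 17 (D↔K), site 19 (C↔A).
There are 4 differences over 27 sites, so p = 4/27 = 0.1481.

0.1481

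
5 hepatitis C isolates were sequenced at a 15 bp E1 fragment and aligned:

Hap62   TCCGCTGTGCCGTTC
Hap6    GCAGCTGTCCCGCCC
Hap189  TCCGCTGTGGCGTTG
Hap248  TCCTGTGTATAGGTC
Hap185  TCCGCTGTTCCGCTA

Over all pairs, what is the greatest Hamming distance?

Pairwise Hamming distances:
  Hap62 vs Hap6: 5
  Hap62 vs Hap189: 2
  Hap62 vs Hap248: 6
  Hap62 vs Hap185: 3
  Hap6 vs Hap189: 7
  Hap6 vs Hap248: 9
  Hap6 vs Hap185: 5
  Hap189 vs Hap248: 7
  Hap189 vs Hap185: 4
  Hap248 vs Hap185: 7
The largest is 9, between Hap6 and Hap248.

9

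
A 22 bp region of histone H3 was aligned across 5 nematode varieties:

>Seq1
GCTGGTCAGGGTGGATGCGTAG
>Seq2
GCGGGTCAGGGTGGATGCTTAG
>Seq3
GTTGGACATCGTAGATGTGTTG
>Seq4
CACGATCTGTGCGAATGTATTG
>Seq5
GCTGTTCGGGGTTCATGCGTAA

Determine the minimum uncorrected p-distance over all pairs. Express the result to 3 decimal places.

0.091

Pairwise Hamming distances:
  Seq1 vs Seq2: 2
  Seq1 vs Seq3: 7
  Seq1 vs Seq4: 11
  Seq1 vs Seq5: 5
  Seq2 vs Seq3: 9
  Seq2 vs Seq4: 11
  Seq2 vs Seq5: 7
  Seq3 vs Seq4: 12
  Seq3 vs Seq5: 11
  Seq4 vs Seq5: 13
The smallest is 2 mismatches, between Seq1 and Seq2; p = 2/22 = 0.091.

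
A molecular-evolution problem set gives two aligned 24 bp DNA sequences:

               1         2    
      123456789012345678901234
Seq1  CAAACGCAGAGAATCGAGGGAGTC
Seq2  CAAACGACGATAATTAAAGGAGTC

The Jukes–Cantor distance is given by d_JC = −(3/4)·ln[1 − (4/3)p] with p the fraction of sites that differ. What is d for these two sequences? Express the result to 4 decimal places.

0.3041

The sequences differ at positions 7 (C/A), 8 (A/C), 11 (G/T), 15 (C/T), 16 (G/A), 18 (G/A).
p = 6/24 = 0.250000.
d = −0.75 · ln(1 − (4/3)·0.250000) = −0.75 · ln(0.666667) = −0.75 · (-0.405465) = 0.3041.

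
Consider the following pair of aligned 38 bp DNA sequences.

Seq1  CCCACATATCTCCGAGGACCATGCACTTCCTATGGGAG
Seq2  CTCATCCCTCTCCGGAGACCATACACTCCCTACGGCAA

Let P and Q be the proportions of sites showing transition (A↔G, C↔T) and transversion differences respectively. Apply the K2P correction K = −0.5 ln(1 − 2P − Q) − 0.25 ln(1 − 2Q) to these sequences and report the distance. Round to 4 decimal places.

0.4451

Differing sites — 2:C/T (Ti); 5:C/T (Ti); 6:A/C (Tv); 7:T/C (Ti); 8:A/C (Tv); 15:A/G (Ti); 16:G/A (Ti); 23:G/A (Ti); 28:T/C (Ti); 33:T/C (Ti); 36:G/C (Tv); 38:G/A (Ti).
Of the 12 differences, 9 transitions and 3 transversions over 38 sites: P = 9/38 = 0.236842, Q = 3/38 = 0.078947.
d = −0.5·ln(0.447369) − 0.25·ln(0.842106) = −0.5·(-0.804372) − 0.25·(-0.171849) = 0.4451.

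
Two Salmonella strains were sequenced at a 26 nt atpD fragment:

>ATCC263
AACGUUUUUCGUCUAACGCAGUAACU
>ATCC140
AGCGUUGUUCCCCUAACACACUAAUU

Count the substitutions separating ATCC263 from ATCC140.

7

Differing sites — 2:A/G; 7:U/G; 11:G/C; 12:U/C; 18:G/A; 21:G/C; 25:C/U.
That gives 7 mismatches out of 26 aligned sites, so the Hamming distance is 7.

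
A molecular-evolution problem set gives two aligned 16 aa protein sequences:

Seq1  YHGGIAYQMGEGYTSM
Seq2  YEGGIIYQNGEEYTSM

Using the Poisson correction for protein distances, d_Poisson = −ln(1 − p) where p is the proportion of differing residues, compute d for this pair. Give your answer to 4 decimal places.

Mismatches occur at site 2 (H/E), site 6 (A/I), site 9 (M/N), site 12 (G/E).
p = 4/16 = 0.250000.
d = −ln(1 − 0.250000) = −ln(0.750000) = 0.2877.

0.2877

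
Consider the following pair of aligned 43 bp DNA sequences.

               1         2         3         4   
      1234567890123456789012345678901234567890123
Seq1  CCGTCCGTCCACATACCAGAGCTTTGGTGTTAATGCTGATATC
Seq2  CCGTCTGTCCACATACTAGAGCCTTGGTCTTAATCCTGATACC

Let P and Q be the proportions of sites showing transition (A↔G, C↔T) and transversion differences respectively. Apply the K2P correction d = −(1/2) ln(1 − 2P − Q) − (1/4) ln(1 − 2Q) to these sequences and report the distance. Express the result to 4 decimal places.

0.1568

Mismatches occur at site 6 (C→T, transition), site 17 (C→T, transition), site 23 (T→C, transition), site 29 (G→C, transversion), site 35 (G→C, transversion), site 42 (T→C, transition).
Of the 6 differences, 4 transitions and 2 transversions over 43 sites: P = 4/43 = 0.093023, Q = 2/43 = 0.046512.
d = −0.5·ln(0.767442) − 0.25·ln(0.906976) = −0.5·(-0.264692) − 0.25·(-0.097639) = 0.1568.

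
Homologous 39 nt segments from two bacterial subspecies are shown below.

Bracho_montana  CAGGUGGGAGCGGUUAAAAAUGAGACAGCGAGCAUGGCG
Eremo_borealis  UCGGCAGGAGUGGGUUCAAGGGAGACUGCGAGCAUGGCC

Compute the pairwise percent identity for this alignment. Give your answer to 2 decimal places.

Mismatches occur at site 1 (C↔U), site 2 (A↔C), site 5 (U↔C), site 6 (G↔A), site 11 (C↔U), site 14 (U↔G), site 16 (A↔U), site 17 (A↔C), site 20 (A↔G), site 21 (U↔G), site 27 (A↔U), site 39 (G↔C).
27 of the 39 sites match, so the percent identity is 27/39 × 100 = 69.23%.

69.23%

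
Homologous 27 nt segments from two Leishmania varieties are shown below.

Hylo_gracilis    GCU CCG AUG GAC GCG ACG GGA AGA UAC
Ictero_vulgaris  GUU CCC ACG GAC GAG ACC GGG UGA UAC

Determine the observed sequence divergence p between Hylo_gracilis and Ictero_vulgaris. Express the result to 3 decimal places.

The sequences differ at positions 2 (C/U), 6 (G/C), 8 (U/C), 14 (C/A), 18 (G/C), 21 (A/G), 22 (A/U).
There are 7 differences over 27 sites, so p = 7/27 = 0.259.

0.259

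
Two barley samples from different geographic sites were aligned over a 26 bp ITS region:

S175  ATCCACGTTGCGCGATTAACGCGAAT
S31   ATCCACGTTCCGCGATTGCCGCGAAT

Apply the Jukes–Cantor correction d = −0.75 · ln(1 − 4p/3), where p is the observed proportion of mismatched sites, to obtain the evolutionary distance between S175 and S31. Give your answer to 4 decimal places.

0.1253

Differing sites — 10:G/C; 18:A/G; 19:A/C.
p = 3/26 = 0.115385.
d = −0.75 · ln(1 − (4/3)·0.115385) = −0.75 · ln(0.846153) = −0.75 · (-0.167055) = 0.1253.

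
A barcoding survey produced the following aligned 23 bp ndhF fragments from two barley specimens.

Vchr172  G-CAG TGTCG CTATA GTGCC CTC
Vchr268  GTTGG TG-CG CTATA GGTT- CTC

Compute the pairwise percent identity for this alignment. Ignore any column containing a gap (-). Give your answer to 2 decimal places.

75.00%

Excluding the 3 gap columns leaves 20 comparable sites.
Mismatches occur at site 3 (C/T), site 4 (A/G), site 17 (T/G), site 18 (G/T), site 19 (C/T).
15 of the 20 comparable sites match, so the percent identity is 15/20 × 100 = 75.00%.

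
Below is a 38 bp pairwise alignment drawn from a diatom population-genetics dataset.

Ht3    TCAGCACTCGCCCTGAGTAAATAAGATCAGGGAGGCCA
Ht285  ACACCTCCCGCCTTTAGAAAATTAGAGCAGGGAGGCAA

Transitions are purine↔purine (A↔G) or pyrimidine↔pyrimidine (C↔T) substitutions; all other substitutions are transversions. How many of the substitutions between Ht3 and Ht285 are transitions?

Differing sites — 1:T/A (Tv); 4:G/C (Tv); 6:A/T (Tv); 8:T/C (Ti); 13:C/T (Ti); 15:G/T (Tv); 18:T/A (Tv); 23:A/T (Tv); 27:T/G (Tv); 37:C/A (Tv).
Of the 10 differences, 2 transitions and 8 transversions, so the answer is 2.

2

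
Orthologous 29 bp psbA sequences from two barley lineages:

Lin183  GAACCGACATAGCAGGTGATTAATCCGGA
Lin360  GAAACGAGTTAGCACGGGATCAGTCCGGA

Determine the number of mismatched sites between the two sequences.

The sequences differ at positions 4 (C/A), 8 (C/G), 9 (A/T), 15 (G/C), 17 (T/G), 21 (T/C), 23 (A/G).
That gives 7 mismatches out of 29 aligned sites, so the Hamming distance is 7.

7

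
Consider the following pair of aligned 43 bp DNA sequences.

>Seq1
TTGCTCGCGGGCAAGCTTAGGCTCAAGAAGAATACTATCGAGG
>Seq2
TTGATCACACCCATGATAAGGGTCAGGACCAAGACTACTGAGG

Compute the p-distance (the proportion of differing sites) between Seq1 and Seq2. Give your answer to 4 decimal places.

Differing sites — 4:C/A; 7:G/A; 9:G/A; 10:G/C; 11:G/C; 14:A/T; 16:C/A; 18:T/A; 22:C/G; 26:A/G; 29:A/C; 30:G/C; 33:T/G; 38:T/C; 39:C/T.
There are 15 differences over 43 sites, so p = 15/43 = 0.3488.

0.3488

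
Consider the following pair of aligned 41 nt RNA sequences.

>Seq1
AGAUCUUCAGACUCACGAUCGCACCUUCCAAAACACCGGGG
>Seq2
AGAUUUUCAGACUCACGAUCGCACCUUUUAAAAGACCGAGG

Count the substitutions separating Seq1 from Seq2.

Mismatches occur at site 5 (C/U), site 28 (C/U), site 29 (C/U), site 34 (C/G), site 39 (G/A).
That gives 5 mismatches out of 41 aligned sites, so the Hamming distance is 5.

5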